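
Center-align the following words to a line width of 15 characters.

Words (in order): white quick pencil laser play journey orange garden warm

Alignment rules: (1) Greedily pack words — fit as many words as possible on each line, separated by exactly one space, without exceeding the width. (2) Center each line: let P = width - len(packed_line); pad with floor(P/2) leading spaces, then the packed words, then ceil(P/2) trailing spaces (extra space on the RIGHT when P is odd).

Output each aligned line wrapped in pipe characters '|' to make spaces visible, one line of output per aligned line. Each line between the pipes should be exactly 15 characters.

Line 1: ['white', 'quick'] (min_width=11, slack=4)
Line 2: ['pencil', 'laser'] (min_width=12, slack=3)
Line 3: ['play', 'journey'] (min_width=12, slack=3)
Line 4: ['orange', 'garden'] (min_width=13, slack=2)
Line 5: ['warm'] (min_width=4, slack=11)

Answer: |  white quick  |
| pencil laser  |
| play journey  |
| orange garden |
|     warm      |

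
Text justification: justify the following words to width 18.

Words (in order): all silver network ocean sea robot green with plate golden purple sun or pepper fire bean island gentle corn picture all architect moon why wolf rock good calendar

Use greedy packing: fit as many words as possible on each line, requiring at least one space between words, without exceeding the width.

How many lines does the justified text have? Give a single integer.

Answer: 10

Derivation:
Line 1: ['all', 'silver', 'network'] (min_width=18, slack=0)
Line 2: ['ocean', 'sea', 'robot'] (min_width=15, slack=3)
Line 3: ['green', 'with', 'plate'] (min_width=16, slack=2)
Line 4: ['golden', 'purple', 'sun'] (min_width=17, slack=1)
Line 5: ['or', 'pepper', 'fire'] (min_width=14, slack=4)
Line 6: ['bean', 'island', 'gentle'] (min_width=18, slack=0)
Line 7: ['corn', 'picture', 'all'] (min_width=16, slack=2)
Line 8: ['architect', 'moon', 'why'] (min_width=18, slack=0)
Line 9: ['wolf', 'rock', 'good'] (min_width=14, slack=4)
Line 10: ['calendar'] (min_width=8, slack=10)
Total lines: 10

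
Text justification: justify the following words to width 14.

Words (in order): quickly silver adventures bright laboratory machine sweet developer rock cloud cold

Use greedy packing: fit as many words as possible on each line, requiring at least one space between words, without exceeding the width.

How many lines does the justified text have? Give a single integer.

Answer: 7

Derivation:
Line 1: ['quickly', 'silver'] (min_width=14, slack=0)
Line 2: ['adventures'] (min_width=10, slack=4)
Line 3: ['bright'] (min_width=6, slack=8)
Line 4: ['laboratory'] (min_width=10, slack=4)
Line 5: ['machine', 'sweet'] (min_width=13, slack=1)
Line 6: ['developer', 'rock'] (min_width=14, slack=0)
Line 7: ['cloud', 'cold'] (min_width=10, slack=4)
Total lines: 7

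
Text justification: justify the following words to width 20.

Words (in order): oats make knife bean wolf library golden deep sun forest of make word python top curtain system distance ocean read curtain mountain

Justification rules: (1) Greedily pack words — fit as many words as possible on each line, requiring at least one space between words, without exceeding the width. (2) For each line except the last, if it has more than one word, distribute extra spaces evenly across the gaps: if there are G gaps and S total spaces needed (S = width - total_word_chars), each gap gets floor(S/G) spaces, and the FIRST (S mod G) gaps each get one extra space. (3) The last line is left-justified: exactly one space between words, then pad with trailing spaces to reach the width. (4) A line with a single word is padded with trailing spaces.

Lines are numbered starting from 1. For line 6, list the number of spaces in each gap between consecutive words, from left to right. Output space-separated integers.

Answer: 2 1

Derivation:
Line 1: ['oats', 'make', 'knife', 'bean'] (min_width=20, slack=0)
Line 2: ['wolf', 'library', 'golden'] (min_width=19, slack=1)
Line 3: ['deep', 'sun', 'forest', 'of'] (min_width=18, slack=2)
Line 4: ['make', 'word', 'python', 'top'] (min_width=20, slack=0)
Line 5: ['curtain', 'system'] (min_width=14, slack=6)
Line 6: ['distance', 'ocean', 'read'] (min_width=19, slack=1)
Line 7: ['curtain', 'mountain'] (min_width=16, slack=4)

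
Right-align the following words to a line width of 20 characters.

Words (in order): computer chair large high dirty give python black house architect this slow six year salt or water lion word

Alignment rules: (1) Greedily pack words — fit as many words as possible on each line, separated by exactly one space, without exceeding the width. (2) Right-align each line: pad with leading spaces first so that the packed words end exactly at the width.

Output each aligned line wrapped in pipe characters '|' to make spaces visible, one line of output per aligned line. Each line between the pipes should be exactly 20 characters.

Line 1: ['computer', 'chair', 'large'] (min_width=20, slack=0)
Line 2: ['high', 'dirty', 'give'] (min_width=15, slack=5)
Line 3: ['python', 'black', 'house'] (min_width=18, slack=2)
Line 4: ['architect', 'this', 'slow'] (min_width=19, slack=1)
Line 5: ['six', 'year', 'salt', 'or'] (min_width=16, slack=4)
Line 6: ['water', 'lion', 'word'] (min_width=15, slack=5)

Answer: |computer chair large|
|     high dirty give|
|  python black house|
| architect this slow|
|    six year salt or|
|     water lion word|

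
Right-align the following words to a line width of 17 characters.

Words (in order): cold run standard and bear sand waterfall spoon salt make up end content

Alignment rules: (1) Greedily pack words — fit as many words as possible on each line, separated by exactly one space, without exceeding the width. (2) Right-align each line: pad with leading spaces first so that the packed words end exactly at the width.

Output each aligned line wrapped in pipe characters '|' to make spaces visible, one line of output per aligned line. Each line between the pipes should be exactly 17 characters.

Answer: |cold run standard|
|    and bear sand|
|  waterfall spoon|
| salt make up end|
|          content|

Derivation:
Line 1: ['cold', 'run', 'standard'] (min_width=17, slack=0)
Line 2: ['and', 'bear', 'sand'] (min_width=13, slack=4)
Line 3: ['waterfall', 'spoon'] (min_width=15, slack=2)
Line 4: ['salt', 'make', 'up', 'end'] (min_width=16, slack=1)
Line 5: ['content'] (min_width=7, slack=10)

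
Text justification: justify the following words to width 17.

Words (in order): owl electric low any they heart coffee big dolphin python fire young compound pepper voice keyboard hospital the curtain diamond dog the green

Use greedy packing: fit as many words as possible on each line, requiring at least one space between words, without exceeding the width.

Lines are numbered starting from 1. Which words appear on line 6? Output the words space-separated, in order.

Answer: compound pepper

Derivation:
Line 1: ['owl', 'electric', 'low'] (min_width=16, slack=1)
Line 2: ['any', 'they', 'heart'] (min_width=14, slack=3)
Line 3: ['coffee', 'big'] (min_width=10, slack=7)
Line 4: ['dolphin', 'python'] (min_width=14, slack=3)
Line 5: ['fire', 'young'] (min_width=10, slack=7)
Line 6: ['compound', 'pepper'] (min_width=15, slack=2)
Line 7: ['voice', 'keyboard'] (min_width=14, slack=3)
Line 8: ['hospital', 'the'] (min_width=12, slack=5)
Line 9: ['curtain', 'diamond'] (min_width=15, slack=2)
Line 10: ['dog', 'the', 'green'] (min_width=13, slack=4)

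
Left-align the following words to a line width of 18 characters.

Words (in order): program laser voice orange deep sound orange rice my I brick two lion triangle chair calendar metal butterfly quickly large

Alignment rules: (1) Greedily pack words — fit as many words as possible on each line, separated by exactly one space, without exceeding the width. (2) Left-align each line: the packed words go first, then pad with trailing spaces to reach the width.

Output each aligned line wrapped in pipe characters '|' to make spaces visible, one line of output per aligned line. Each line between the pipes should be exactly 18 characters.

Answer: |program laser     |
|voice orange deep |
|sound orange rice |
|my I brick two    |
|lion triangle     |
|chair calendar    |
|metal butterfly   |
|quickly large     |

Derivation:
Line 1: ['program', 'laser'] (min_width=13, slack=5)
Line 2: ['voice', 'orange', 'deep'] (min_width=17, slack=1)
Line 3: ['sound', 'orange', 'rice'] (min_width=17, slack=1)
Line 4: ['my', 'I', 'brick', 'two'] (min_width=14, slack=4)
Line 5: ['lion', 'triangle'] (min_width=13, slack=5)
Line 6: ['chair', 'calendar'] (min_width=14, slack=4)
Line 7: ['metal', 'butterfly'] (min_width=15, slack=3)
Line 8: ['quickly', 'large'] (min_width=13, slack=5)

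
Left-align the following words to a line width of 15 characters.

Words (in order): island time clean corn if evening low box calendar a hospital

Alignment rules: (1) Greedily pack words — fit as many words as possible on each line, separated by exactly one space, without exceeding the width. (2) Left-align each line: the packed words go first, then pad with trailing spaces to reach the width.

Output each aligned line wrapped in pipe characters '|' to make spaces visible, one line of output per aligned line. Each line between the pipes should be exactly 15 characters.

Answer: |island time    |
|clean corn if  |
|evening low box|
|calendar a     |
|hospital       |

Derivation:
Line 1: ['island', 'time'] (min_width=11, slack=4)
Line 2: ['clean', 'corn', 'if'] (min_width=13, slack=2)
Line 3: ['evening', 'low', 'box'] (min_width=15, slack=0)
Line 4: ['calendar', 'a'] (min_width=10, slack=5)
Line 5: ['hospital'] (min_width=8, slack=7)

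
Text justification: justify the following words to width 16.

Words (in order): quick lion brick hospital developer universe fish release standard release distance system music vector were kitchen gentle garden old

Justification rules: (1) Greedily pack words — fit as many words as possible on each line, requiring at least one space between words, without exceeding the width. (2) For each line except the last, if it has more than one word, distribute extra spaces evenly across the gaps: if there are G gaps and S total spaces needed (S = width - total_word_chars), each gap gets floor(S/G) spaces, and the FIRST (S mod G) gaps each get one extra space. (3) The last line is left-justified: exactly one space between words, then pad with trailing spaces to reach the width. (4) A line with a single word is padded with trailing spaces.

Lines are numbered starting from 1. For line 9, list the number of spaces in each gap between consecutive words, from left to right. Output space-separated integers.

Line 1: ['quick', 'lion', 'brick'] (min_width=16, slack=0)
Line 2: ['hospital'] (min_width=8, slack=8)
Line 3: ['developer'] (min_width=9, slack=7)
Line 4: ['universe', 'fish'] (min_width=13, slack=3)
Line 5: ['release', 'standard'] (min_width=16, slack=0)
Line 6: ['release', 'distance'] (min_width=16, slack=0)
Line 7: ['system', 'music'] (min_width=12, slack=4)
Line 8: ['vector', 'were'] (min_width=11, slack=5)
Line 9: ['kitchen', 'gentle'] (min_width=14, slack=2)
Line 10: ['garden', 'old'] (min_width=10, slack=6)

Answer: 3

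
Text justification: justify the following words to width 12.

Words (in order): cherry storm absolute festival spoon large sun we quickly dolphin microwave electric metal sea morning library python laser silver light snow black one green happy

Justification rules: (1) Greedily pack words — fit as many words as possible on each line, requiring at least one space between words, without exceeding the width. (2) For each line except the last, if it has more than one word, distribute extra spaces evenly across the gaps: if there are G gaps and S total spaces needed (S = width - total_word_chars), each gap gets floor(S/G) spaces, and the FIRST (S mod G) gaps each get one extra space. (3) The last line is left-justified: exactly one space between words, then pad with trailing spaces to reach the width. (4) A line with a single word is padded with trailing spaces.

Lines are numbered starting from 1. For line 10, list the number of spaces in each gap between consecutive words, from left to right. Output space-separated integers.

Answer: 4

Derivation:
Line 1: ['cherry', 'storm'] (min_width=12, slack=0)
Line 2: ['absolute'] (min_width=8, slack=4)
Line 3: ['festival'] (min_width=8, slack=4)
Line 4: ['spoon', 'large'] (min_width=11, slack=1)
Line 5: ['sun', 'we'] (min_width=6, slack=6)
Line 6: ['quickly'] (min_width=7, slack=5)
Line 7: ['dolphin'] (min_width=7, slack=5)
Line 8: ['microwave'] (min_width=9, slack=3)
Line 9: ['electric'] (min_width=8, slack=4)
Line 10: ['metal', 'sea'] (min_width=9, slack=3)
Line 11: ['morning'] (min_width=7, slack=5)
Line 12: ['library'] (min_width=7, slack=5)
Line 13: ['python', 'laser'] (min_width=12, slack=0)
Line 14: ['silver', 'light'] (min_width=12, slack=0)
Line 15: ['snow', 'black'] (min_width=10, slack=2)
Line 16: ['one', 'green'] (min_width=9, slack=3)
Line 17: ['happy'] (min_width=5, slack=7)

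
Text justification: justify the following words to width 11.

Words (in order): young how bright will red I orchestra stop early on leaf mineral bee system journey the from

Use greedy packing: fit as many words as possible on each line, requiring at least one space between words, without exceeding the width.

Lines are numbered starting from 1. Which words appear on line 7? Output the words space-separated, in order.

Line 1: ['young', 'how'] (min_width=9, slack=2)
Line 2: ['bright', 'will'] (min_width=11, slack=0)
Line 3: ['red', 'I'] (min_width=5, slack=6)
Line 4: ['orchestra'] (min_width=9, slack=2)
Line 5: ['stop', 'early'] (min_width=10, slack=1)
Line 6: ['on', 'leaf'] (min_width=7, slack=4)
Line 7: ['mineral', 'bee'] (min_width=11, slack=0)
Line 8: ['system'] (min_width=6, slack=5)
Line 9: ['journey', 'the'] (min_width=11, slack=0)
Line 10: ['from'] (min_width=4, slack=7)

Answer: mineral bee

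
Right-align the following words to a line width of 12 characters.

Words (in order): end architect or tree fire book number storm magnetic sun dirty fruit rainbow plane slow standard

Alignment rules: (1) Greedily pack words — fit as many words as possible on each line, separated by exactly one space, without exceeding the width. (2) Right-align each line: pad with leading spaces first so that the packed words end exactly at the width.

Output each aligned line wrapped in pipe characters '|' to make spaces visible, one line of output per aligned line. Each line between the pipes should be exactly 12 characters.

Answer: |         end|
|architect or|
|   tree fire|
| book number|
|       storm|
|magnetic sun|
| dirty fruit|
|     rainbow|
|  plane slow|
|    standard|

Derivation:
Line 1: ['end'] (min_width=3, slack=9)
Line 2: ['architect', 'or'] (min_width=12, slack=0)
Line 3: ['tree', 'fire'] (min_width=9, slack=3)
Line 4: ['book', 'number'] (min_width=11, slack=1)
Line 5: ['storm'] (min_width=5, slack=7)
Line 6: ['magnetic', 'sun'] (min_width=12, slack=0)
Line 7: ['dirty', 'fruit'] (min_width=11, slack=1)
Line 8: ['rainbow'] (min_width=7, slack=5)
Line 9: ['plane', 'slow'] (min_width=10, slack=2)
Line 10: ['standard'] (min_width=8, slack=4)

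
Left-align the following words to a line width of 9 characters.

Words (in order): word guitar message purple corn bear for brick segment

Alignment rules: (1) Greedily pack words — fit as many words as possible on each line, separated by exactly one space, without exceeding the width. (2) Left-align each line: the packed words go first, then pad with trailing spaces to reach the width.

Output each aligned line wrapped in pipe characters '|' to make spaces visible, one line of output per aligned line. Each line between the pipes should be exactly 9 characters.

Line 1: ['word'] (min_width=4, slack=5)
Line 2: ['guitar'] (min_width=6, slack=3)
Line 3: ['message'] (min_width=7, slack=2)
Line 4: ['purple'] (min_width=6, slack=3)
Line 5: ['corn', 'bear'] (min_width=9, slack=0)
Line 6: ['for', 'brick'] (min_width=9, slack=0)
Line 7: ['segment'] (min_width=7, slack=2)

Answer: |word     |
|guitar   |
|message  |
|purple   |
|corn bear|
|for brick|
|segment  |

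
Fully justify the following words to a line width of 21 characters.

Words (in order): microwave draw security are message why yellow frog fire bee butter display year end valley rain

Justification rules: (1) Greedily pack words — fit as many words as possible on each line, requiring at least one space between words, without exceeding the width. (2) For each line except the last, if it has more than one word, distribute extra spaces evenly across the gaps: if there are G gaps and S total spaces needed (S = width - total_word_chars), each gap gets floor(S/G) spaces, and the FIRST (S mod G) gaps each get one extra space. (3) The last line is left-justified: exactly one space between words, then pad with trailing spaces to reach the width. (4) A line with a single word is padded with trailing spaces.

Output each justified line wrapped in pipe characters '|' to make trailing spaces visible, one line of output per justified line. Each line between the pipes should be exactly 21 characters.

Line 1: ['microwave', 'draw'] (min_width=14, slack=7)
Line 2: ['security', 'are', 'message'] (min_width=20, slack=1)
Line 3: ['why', 'yellow', 'frog', 'fire'] (min_width=20, slack=1)
Line 4: ['bee', 'butter', 'display'] (min_width=18, slack=3)
Line 5: ['year', 'end', 'valley', 'rain'] (min_width=20, slack=1)

Answer: |microwave        draw|
|security  are message|
|why  yellow frog fire|
|bee   butter  display|
|year end valley rain |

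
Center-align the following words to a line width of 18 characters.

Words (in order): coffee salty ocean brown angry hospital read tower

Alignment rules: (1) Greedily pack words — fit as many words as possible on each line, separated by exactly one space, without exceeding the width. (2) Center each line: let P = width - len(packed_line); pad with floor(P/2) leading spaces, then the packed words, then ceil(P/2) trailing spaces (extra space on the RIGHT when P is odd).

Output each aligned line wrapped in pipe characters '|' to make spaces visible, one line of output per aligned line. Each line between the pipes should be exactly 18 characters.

Answer: |coffee salty ocean|
|   brown angry    |
|  hospital read   |
|      tower       |

Derivation:
Line 1: ['coffee', 'salty', 'ocean'] (min_width=18, slack=0)
Line 2: ['brown', 'angry'] (min_width=11, slack=7)
Line 3: ['hospital', 'read'] (min_width=13, slack=5)
Line 4: ['tower'] (min_width=5, slack=13)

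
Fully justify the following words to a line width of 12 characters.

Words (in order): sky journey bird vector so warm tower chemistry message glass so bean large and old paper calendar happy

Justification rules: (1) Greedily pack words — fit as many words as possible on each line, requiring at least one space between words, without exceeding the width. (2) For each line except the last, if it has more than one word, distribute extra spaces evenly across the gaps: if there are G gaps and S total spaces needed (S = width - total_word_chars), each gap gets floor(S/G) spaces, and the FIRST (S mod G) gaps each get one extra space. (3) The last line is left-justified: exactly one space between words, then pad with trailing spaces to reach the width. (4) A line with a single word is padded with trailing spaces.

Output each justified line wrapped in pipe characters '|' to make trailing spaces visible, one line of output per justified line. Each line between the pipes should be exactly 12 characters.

Answer: |sky  journey|
|bird  vector|
|so      warm|
|tower       |
|chemistry   |
|message     |
|glass     so|
|bean   large|
|and      old|
|paper       |
|calendar    |
|happy       |

Derivation:
Line 1: ['sky', 'journey'] (min_width=11, slack=1)
Line 2: ['bird', 'vector'] (min_width=11, slack=1)
Line 3: ['so', 'warm'] (min_width=7, slack=5)
Line 4: ['tower'] (min_width=5, slack=7)
Line 5: ['chemistry'] (min_width=9, slack=3)
Line 6: ['message'] (min_width=7, slack=5)
Line 7: ['glass', 'so'] (min_width=8, slack=4)
Line 8: ['bean', 'large'] (min_width=10, slack=2)
Line 9: ['and', 'old'] (min_width=7, slack=5)
Line 10: ['paper'] (min_width=5, slack=7)
Line 11: ['calendar'] (min_width=8, slack=4)
Line 12: ['happy'] (min_width=5, slack=7)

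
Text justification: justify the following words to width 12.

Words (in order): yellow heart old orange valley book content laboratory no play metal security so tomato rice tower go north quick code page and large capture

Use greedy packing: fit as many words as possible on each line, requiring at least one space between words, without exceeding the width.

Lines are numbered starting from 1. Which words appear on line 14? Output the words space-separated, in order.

Line 1: ['yellow', 'heart'] (min_width=12, slack=0)
Line 2: ['old', 'orange'] (min_width=10, slack=2)
Line 3: ['valley', 'book'] (min_width=11, slack=1)
Line 4: ['content'] (min_width=7, slack=5)
Line 5: ['laboratory'] (min_width=10, slack=2)
Line 6: ['no', 'play'] (min_width=7, slack=5)
Line 7: ['metal'] (min_width=5, slack=7)
Line 8: ['security', 'so'] (min_width=11, slack=1)
Line 9: ['tomato', 'rice'] (min_width=11, slack=1)
Line 10: ['tower', 'go'] (min_width=8, slack=4)
Line 11: ['north', 'quick'] (min_width=11, slack=1)
Line 12: ['code', 'page'] (min_width=9, slack=3)
Line 13: ['and', 'large'] (min_width=9, slack=3)
Line 14: ['capture'] (min_width=7, slack=5)

Answer: capture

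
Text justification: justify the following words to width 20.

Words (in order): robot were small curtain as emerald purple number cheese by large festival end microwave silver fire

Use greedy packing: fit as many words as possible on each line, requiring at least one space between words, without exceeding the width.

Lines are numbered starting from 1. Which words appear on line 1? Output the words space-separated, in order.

Answer: robot were small

Derivation:
Line 1: ['robot', 'were', 'small'] (min_width=16, slack=4)
Line 2: ['curtain', 'as', 'emerald'] (min_width=18, slack=2)
Line 3: ['purple', 'number', 'cheese'] (min_width=20, slack=0)
Line 4: ['by', 'large', 'festival'] (min_width=17, slack=3)
Line 5: ['end', 'microwave', 'silver'] (min_width=20, slack=0)
Line 6: ['fire'] (min_width=4, slack=16)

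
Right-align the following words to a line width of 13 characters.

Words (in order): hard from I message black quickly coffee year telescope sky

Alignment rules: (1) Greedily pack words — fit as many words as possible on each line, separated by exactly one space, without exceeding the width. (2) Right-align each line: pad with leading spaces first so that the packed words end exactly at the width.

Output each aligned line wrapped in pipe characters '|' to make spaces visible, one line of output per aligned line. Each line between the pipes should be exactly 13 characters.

Line 1: ['hard', 'from', 'I'] (min_width=11, slack=2)
Line 2: ['message', 'black'] (min_width=13, slack=0)
Line 3: ['quickly'] (min_width=7, slack=6)
Line 4: ['coffee', 'year'] (min_width=11, slack=2)
Line 5: ['telescope', 'sky'] (min_width=13, slack=0)

Answer: |  hard from I|
|message black|
|      quickly|
|  coffee year|
|telescope sky|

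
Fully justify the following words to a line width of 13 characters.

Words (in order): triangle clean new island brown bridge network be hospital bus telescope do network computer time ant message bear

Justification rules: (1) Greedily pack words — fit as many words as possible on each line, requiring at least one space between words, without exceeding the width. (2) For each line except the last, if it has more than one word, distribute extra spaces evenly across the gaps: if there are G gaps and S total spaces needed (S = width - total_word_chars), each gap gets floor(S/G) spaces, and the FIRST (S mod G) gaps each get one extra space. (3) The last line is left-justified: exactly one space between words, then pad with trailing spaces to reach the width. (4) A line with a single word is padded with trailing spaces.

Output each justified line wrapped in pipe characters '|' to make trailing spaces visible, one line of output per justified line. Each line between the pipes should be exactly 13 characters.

Answer: |triangle     |
|clean     new|
|island  brown|
|bridge       |
|network    be|
|hospital  bus|
|telescope  do|
|network      |
|computer time|
|ant   message|
|bear         |

Derivation:
Line 1: ['triangle'] (min_width=8, slack=5)
Line 2: ['clean', 'new'] (min_width=9, slack=4)
Line 3: ['island', 'brown'] (min_width=12, slack=1)
Line 4: ['bridge'] (min_width=6, slack=7)
Line 5: ['network', 'be'] (min_width=10, slack=3)
Line 6: ['hospital', 'bus'] (min_width=12, slack=1)
Line 7: ['telescope', 'do'] (min_width=12, slack=1)
Line 8: ['network'] (min_width=7, slack=6)
Line 9: ['computer', 'time'] (min_width=13, slack=0)
Line 10: ['ant', 'message'] (min_width=11, slack=2)
Line 11: ['bear'] (min_width=4, slack=9)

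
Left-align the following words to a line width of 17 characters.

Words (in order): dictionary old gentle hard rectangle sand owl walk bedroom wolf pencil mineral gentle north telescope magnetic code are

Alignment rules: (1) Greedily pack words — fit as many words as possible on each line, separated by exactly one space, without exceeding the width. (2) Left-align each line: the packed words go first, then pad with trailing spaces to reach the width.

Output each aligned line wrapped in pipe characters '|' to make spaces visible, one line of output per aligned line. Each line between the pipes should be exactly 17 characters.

Answer: |dictionary old   |
|gentle hard      |
|rectangle sand   |
|owl walk bedroom |
|wolf pencil      |
|mineral gentle   |
|north telescope  |
|magnetic code are|

Derivation:
Line 1: ['dictionary', 'old'] (min_width=14, slack=3)
Line 2: ['gentle', 'hard'] (min_width=11, slack=6)
Line 3: ['rectangle', 'sand'] (min_width=14, slack=3)
Line 4: ['owl', 'walk', 'bedroom'] (min_width=16, slack=1)
Line 5: ['wolf', 'pencil'] (min_width=11, slack=6)
Line 6: ['mineral', 'gentle'] (min_width=14, slack=3)
Line 7: ['north', 'telescope'] (min_width=15, slack=2)
Line 8: ['magnetic', 'code', 'are'] (min_width=17, slack=0)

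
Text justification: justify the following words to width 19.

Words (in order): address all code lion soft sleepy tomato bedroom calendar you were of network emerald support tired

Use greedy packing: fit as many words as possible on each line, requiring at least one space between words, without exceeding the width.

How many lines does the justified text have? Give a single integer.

Line 1: ['address', 'all', 'code'] (min_width=16, slack=3)
Line 2: ['lion', 'soft', 'sleepy'] (min_width=16, slack=3)
Line 3: ['tomato', 'bedroom'] (min_width=14, slack=5)
Line 4: ['calendar', 'you', 'were'] (min_width=17, slack=2)
Line 5: ['of', 'network', 'emerald'] (min_width=18, slack=1)
Line 6: ['support', 'tired'] (min_width=13, slack=6)
Total lines: 6

Answer: 6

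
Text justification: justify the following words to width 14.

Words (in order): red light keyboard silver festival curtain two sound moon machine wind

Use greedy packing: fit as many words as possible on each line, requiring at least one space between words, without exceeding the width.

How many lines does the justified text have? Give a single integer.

Answer: 7

Derivation:
Line 1: ['red', 'light'] (min_width=9, slack=5)
Line 2: ['keyboard'] (min_width=8, slack=6)
Line 3: ['silver'] (min_width=6, slack=8)
Line 4: ['festival'] (min_width=8, slack=6)
Line 5: ['curtain', 'two'] (min_width=11, slack=3)
Line 6: ['sound', 'moon'] (min_width=10, slack=4)
Line 7: ['machine', 'wind'] (min_width=12, slack=2)
Total lines: 7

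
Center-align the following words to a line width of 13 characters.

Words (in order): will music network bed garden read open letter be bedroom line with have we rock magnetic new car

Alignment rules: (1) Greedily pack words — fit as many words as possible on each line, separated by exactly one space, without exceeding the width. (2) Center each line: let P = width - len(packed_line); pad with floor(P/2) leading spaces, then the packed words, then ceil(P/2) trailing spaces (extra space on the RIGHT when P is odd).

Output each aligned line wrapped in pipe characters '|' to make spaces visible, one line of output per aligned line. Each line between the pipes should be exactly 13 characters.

Answer: | will music  |
| network bed |
| garden read |
| open letter |
| be bedroom  |
|  line with  |
|have we rock |
|magnetic new |
|     car     |

Derivation:
Line 1: ['will', 'music'] (min_width=10, slack=3)
Line 2: ['network', 'bed'] (min_width=11, slack=2)
Line 3: ['garden', 'read'] (min_width=11, slack=2)
Line 4: ['open', 'letter'] (min_width=11, slack=2)
Line 5: ['be', 'bedroom'] (min_width=10, slack=3)
Line 6: ['line', 'with'] (min_width=9, slack=4)
Line 7: ['have', 'we', 'rock'] (min_width=12, slack=1)
Line 8: ['magnetic', 'new'] (min_width=12, slack=1)
Line 9: ['car'] (min_width=3, slack=10)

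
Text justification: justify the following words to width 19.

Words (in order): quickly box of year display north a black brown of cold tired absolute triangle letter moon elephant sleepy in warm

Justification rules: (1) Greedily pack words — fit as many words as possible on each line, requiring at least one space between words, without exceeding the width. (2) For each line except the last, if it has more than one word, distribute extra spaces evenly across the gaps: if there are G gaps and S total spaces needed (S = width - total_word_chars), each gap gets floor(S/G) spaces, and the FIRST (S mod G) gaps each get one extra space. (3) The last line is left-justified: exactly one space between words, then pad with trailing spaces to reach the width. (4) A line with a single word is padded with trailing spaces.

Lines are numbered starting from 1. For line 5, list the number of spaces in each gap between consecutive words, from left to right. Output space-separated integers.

Line 1: ['quickly', 'box', 'of', 'year'] (min_width=19, slack=0)
Line 2: ['display', 'north', 'a'] (min_width=15, slack=4)
Line 3: ['black', 'brown', 'of', 'cold'] (min_width=19, slack=0)
Line 4: ['tired', 'absolute'] (min_width=14, slack=5)
Line 5: ['triangle', 'letter'] (min_width=15, slack=4)
Line 6: ['moon', 'elephant'] (min_width=13, slack=6)
Line 7: ['sleepy', 'in', 'warm'] (min_width=14, slack=5)

Answer: 5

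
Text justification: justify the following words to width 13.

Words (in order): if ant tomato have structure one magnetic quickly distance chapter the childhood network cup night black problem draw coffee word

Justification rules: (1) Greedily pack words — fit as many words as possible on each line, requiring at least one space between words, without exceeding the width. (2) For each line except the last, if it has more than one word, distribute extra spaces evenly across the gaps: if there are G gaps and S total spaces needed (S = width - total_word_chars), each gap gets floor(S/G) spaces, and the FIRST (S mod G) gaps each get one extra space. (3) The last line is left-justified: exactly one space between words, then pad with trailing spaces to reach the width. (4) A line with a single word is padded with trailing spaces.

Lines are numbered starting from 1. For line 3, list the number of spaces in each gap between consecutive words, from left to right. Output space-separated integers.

Line 1: ['if', 'ant', 'tomato'] (min_width=13, slack=0)
Line 2: ['have'] (min_width=4, slack=9)
Line 3: ['structure', 'one'] (min_width=13, slack=0)
Line 4: ['magnetic'] (min_width=8, slack=5)
Line 5: ['quickly'] (min_width=7, slack=6)
Line 6: ['distance'] (min_width=8, slack=5)
Line 7: ['chapter', 'the'] (min_width=11, slack=2)
Line 8: ['childhood'] (min_width=9, slack=4)
Line 9: ['network', 'cup'] (min_width=11, slack=2)
Line 10: ['night', 'black'] (min_width=11, slack=2)
Line 11: ['problem', 'draw'] (min_width=12, slack=1)
Line 12: ['coffee', 'word'] (min_width=11, slack=2)

Answer: 1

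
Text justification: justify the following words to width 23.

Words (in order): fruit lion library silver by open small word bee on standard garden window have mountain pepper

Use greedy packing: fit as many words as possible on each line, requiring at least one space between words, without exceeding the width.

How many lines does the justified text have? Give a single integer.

Line 1: ['fruit', 'lion', 'library'] (min_width=18, slack=5)
Line 2: ['silver', 'by', 'open', 'small'] (min_width=20, slack=3)
Line 3: ['word', 'bee', 'on', 'standard'] (min_width=20, slack=3)
Line 4: ['garden', 'window', 'have'] (min_width=18, slack=5)
Line 5: ['mountain', 'pepper'] (min_width=15, slack=8)
Total lines: 5

Answer: 5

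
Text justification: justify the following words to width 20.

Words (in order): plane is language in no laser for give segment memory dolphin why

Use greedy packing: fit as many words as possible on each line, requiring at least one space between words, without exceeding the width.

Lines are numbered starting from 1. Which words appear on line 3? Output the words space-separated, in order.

Answer: segment memory

Derivation:
Line 1: ['plane', 'is', 'language', 'in'] (min_width=20, slack=0)
Line 2: ['no', 'laser', 'for', 'give'] (min_width=17, slack=3)
Line 3: ['segment', 'memory'] (min_width=14, slack=6)
Line 4: ['dolphin', 'why'] (min_width=11, slack=9)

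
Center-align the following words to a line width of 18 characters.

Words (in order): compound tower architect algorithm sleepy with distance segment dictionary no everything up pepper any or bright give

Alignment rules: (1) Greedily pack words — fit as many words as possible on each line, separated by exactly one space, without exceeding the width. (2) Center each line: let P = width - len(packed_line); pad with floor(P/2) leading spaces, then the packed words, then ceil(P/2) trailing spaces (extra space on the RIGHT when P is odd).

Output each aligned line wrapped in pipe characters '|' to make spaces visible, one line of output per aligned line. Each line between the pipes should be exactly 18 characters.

Line 1: ['compound', 'tower'] (min_width=14, slack=4)
Line 2: ['architect'] (min_width=9, slack=9)
Line 3: ['algorithm', 'sleepy'] (min_width=16, slack=2)
Line 4: ['with', 'distance'] (min_width=13, slack=5)
Line 5: ['segment', 'dictionary'] (min_width=18, slack=0)
Line 6: ['no', 'everything', 'up'] (min_width=16, slack=2)
Line 7: ['pepper', 'any', 'or'] (min_width=13, slack=5)
Line 8: ['bright', 'give'] (min_width=11, slack=7)

Answer: |  compound tower  |
|    architect     |
| algorithm sleepy |
|  with distance   |
|segment dictionary|
| no everything up |
|  pepper any or   |
|   bright give    |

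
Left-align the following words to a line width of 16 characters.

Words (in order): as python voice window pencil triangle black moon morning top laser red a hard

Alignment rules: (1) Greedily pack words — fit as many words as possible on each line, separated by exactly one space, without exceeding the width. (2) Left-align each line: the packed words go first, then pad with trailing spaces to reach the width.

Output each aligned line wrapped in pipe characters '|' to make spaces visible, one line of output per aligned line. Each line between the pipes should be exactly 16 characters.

Answer: |as python voice |
|window pencil   |
|triangle black  |
|moon morning top|
|laser red a hard|

Derivation:
Line 1: ['as', 'python', 'voice'] (min_width=15, slack=1)
Line 2: ['window', 'pencil'] (min_width=13, slack=3)
Line 3: ['triangle', 'black'] (min_width=14, slack=2)
Line 4: ['moon', 'morning', 'top'] (min_width=16, slack=0)
Line 5: ['laser', 'red', 'a', 'hard'] (min_width=16, slack=0)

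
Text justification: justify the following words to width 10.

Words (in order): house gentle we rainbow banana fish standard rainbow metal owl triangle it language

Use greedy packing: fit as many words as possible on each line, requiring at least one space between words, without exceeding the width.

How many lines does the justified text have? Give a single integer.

Line 1: ['house'] (min_width=5, slack=5)
Line 2: ['gentle', 'we'] (min_width=9, slack=1)
Line 3: ['rainbow'] (min_width=7, slack=3)
Line 4: ['banana'] (min_width=6, slack=4)
Line 5: ['fish'] (min_width=4, slack=6)
Line 6: ['standard'] (min_width=8, slack=2)
Line 7: ['rainbow'] (min_width=7, slack=3)
Line 8: ['metal', 'owl'] (min_width=9, slack=1)
Line 9: ['triangle'] (min_width=8, slack=2)
Line 10: ['it'] (min_width=2, slack=8)
Line 11: ['language'] (min_width=8, slack=2)
Total lines: 11

Answer: 11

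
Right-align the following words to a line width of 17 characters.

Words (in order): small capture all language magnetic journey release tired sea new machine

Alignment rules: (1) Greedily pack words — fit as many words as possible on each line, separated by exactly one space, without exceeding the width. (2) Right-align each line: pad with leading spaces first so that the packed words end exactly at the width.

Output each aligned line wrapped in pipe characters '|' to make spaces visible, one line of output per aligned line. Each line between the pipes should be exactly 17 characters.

Line 1: ['small', 'capture', 'all'] (min_width=17, slack=0)
Line 2: ['language', 'magnetic'] (min_width=17, slack=0)
Line 3: ['journey', 'release'] (min_width=15, slack=2)
Line 4: ['tired', 'sea', 'new'] (min_width=13, slack=4)
Line 5: ['machine'] (min_width=7, slack=10)

Answer: |small capture all|
|language magnetic|
|  journey release|
|    tired sea new|
|          machine|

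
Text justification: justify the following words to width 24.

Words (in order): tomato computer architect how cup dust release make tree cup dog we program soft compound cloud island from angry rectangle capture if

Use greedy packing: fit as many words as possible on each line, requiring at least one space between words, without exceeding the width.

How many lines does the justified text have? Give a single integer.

Answer: 7

Derivation:
Line 1: ['tomato', 'computer'] (min_width=15, slack=9)
Line 2: ['architect', 'how', 'cup', 'dust'] (min_width=22, slack=2)
Line 3: ['release', 'make', 'tree', 'cup'] (min_width=21, slack=3)
Line 4: ['dog', 'we', 'program', 'soft'] (min_width=19, slack=5)
Line 5: ['compound', 'cloud', 'island'] (min_width=21, slack=3)
Line 6: ['from', 'angry', 'rectangle'] (min_width=20, slack=4)
Line 7: ['capture', 'if'] (min_width=10, slack=14)
Total lines: 7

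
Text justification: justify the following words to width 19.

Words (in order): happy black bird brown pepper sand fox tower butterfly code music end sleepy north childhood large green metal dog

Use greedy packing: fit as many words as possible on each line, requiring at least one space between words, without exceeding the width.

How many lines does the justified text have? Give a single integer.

Line 1: ['happy', 'black', 'bird'] (min_width=16, slack=3)
Line 2: ['brown', 'pepper', 'sand'] (min_width=17, slack=2)
Line 3: ['fox', 'tower', 'butterfly'] (min_width=19, slack=0)
Line 4: ['code', 'music', 'end'] (min_width=14, slack=5)
Line 5: ['sleepy', 'north'] (min_width=12, slack=7)
Line 6: ['childhood', 'large'] (min_width=15, slack=4)
Line 7: ['green', 'metal', 'dog'] (min_width=15, slack=4)
Total lines: 7

Answer: 7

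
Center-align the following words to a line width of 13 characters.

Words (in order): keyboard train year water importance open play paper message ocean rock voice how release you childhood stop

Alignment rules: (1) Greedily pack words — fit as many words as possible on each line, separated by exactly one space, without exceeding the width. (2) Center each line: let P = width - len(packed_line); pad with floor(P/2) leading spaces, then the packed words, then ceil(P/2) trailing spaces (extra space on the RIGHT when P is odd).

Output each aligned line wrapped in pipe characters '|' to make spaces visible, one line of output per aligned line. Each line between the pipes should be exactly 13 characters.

Answer: |  keyboard   |
| train year  |
|    water    |
| importance  |
|  open play  |
|paper message|
| ocean rock  |
|  voice how  |
| release you |
|  childhood  |
|    stop     |

Derivation:
Line 1: ['keyboard'] (min_width=8, slack=5)
Line 2: ['train', 'year'] (min_width=10, slack=3)
Line 3: ['water'] (min_width=5, slack=8)
Line 4: ['importance'] (min_width=10, slack=3)
Line 5: ['open', 'play'] (min_width=9, slack=4)
Line 6: ['paper', 'message'] (min_width=13, slack=0)
Line 7: ['ocean', 'rock'] (min_width=10, slack=3)
Line 8: ['voice', 'how'] (min_width=9, slack=4)
Line 9: ['release', 'you'] (min_width=11, slack=2)
Line 10: ['childhood'] (min_width=9, slack=4)
Line 11: ['stop'] (min_width=4, slack=9)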